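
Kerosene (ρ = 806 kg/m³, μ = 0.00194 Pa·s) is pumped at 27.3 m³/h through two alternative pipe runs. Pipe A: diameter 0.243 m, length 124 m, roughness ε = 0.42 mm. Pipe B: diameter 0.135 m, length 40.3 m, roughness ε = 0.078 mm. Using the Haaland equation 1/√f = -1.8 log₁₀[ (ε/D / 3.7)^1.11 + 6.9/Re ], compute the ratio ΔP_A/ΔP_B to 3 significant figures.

ΔP_A/ΔP_B ≈ 0.198

Pipe A: V = Q/A = 0.007583/0.04638 = 0.1635 m/s; Re = 1.651e+04; ε/D = 0.00173; Haaland → f = 0.02998; ΔP_A = f(L/D)(ρV²/2) = 164.9 Pa.
Pipe B: V = Q/A = 0.007583/0.01431 = 0.5298 m/s; Re = 2.971e+04; ε/D = 0.000578; Haaland → f = 0.0247; ΔP_B = f(L/D)(ρV²/2) = 834 Pa.
ΔP_A/ΔP_B = 164.9/834 = 0.198.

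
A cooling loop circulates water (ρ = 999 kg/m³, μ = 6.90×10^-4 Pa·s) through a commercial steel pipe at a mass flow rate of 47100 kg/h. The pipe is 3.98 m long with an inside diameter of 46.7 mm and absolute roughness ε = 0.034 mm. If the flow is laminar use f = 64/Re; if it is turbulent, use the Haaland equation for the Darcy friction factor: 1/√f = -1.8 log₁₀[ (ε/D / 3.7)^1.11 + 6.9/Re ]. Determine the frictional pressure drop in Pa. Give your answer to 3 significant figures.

ṁ = 47100 kg/h = 47100/3600 = 13.08 kg/s.
A = πD²/4 = π(0.0467)²/4 = 0.001713 m²; mean velocity V = ṁ/(ρA) = 13.08/(999 · 0.001713) = 7.646 m/s.
Reynolds number Re = ρVD/μ = 999 · 7.646 · 0.0467 / 0.00069 = 5.17e+05.
Re > 4000 → turbulent. Relative roughness ε/D = 3.4e-05/0.0467 = 0.000728. Haaland: 1/√f = -1.8 log₁₀[(0.000728/3.7)^1.11 + 6.9/5.17e+05] = -1.8 log₁₀[7.7e-05 + 1.33e-05] = 7.28, so f = 0.01887.
Darcy-Weisbach: ΔP = f(L/D)(ρV²/2) = 0.01887·(3.98/0.0467)·(999·7.646²/2) = 0.01887·85.22·2.92e+04 = 4.696e+04 Pa.

ΔP ≈ 47000 Pa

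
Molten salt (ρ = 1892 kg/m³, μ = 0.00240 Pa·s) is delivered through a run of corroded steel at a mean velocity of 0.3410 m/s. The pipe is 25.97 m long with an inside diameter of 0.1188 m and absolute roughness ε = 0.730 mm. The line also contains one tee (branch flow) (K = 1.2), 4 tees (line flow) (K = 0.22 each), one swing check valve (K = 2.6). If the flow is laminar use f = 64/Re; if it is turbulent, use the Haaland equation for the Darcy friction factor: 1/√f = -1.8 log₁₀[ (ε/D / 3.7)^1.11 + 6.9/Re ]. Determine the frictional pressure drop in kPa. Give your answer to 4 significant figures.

Reynolds number Re = ρVD/μ = 1892 · 0.341 · 0.1188 / 0.0024 = 3.194e+04.
Re > 4000 → turbulent. Relative roughness ε/D = 0.00073/0.1188 = 0.00614. Haaland: 1/√f = -1.8 log₁₀[(0.00614/3.7)^1.11 + 6.9/3.194e+04] = -1.8 log₁₀[0.000821 + 0.000216] = 5.371, so f = 0.03466.
Total minor-loss coefficient ΣK = 1·1.2 + 4·0.22 + 1·2.6 = 4.68.
ΔP = [f·L/D + ΣK]·(ρV²/2) = [0.03466·25.97/0.1188 + 4.68]·(1892·0.341²/2) = [7.577 + 4.68]·110 = 1348 Pa.
ΔP = 1348 Pa = 1.348 kPa.

ΔP ≈ 1.348 kPa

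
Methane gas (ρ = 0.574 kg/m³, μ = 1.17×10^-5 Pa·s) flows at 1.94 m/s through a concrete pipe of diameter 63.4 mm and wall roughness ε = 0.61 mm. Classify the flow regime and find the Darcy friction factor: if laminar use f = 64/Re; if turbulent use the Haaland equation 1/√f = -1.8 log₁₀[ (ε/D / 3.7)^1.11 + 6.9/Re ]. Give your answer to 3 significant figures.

f ≈ 0.0456

Re = ρVD/μ = 0.574·1.94·0.0634/1.17e-05 = 6034.
Re > 4000 → turbulent. ε/D = 0.00061/0.0634 = 0.00962; Haaland: 1/√f = -1.8 log₁₀[0.00135 + 0.00114] = 4.685, so f = 0.04555.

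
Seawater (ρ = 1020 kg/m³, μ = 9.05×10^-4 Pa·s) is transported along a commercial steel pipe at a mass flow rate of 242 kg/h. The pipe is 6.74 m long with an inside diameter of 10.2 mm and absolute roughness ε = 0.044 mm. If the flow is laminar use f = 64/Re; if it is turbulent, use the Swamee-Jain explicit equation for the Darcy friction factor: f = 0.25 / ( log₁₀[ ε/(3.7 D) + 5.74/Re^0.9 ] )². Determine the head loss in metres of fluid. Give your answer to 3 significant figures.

ṁ = 242 kg/h = 242/3600 = 0.06722 kg/s.
A = πD²/4 = π(0.0102)²/4 = 8.171e-05 m²; mean velocity V = ṁ/(ρA) = 0.06722/(1020 · 8.171e-05) = 0.8065 m/s.
Reynolds number Re = ρVD/μ = 1020 · 0.8065 · 0.0102 / 0.000905 = 9272.
Re > 4000 → turbulent. Relative roughness ε/D = 4.4e-05/0.0102 = 0.00431. Swamee-Jain: f = 0.25/(log₁₀[0.00431/3.7 + 5.74/9272^0.9])² = 0.25/(log₁₀[0.00117 + 0.00154])² = 0.25/(-2.567)² = 0.03793.
Darcy-Weisbach: ΔP = f(L/D)(ρV²/2) = 0.03793·(6.74/0.0102)·(1020·0.8065²/2) = 0.03793·660.8·331.8 = 8316 Pa.
Head loss h_f = ΔP/(ρg) = 8316/(1020·9.81) = 0.831 m.

h_f ≈ 0.831 m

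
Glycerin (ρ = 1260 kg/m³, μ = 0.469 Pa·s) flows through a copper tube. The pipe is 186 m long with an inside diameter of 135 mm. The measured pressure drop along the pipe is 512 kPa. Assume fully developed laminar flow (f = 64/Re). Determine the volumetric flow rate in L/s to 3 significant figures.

For laminar flow, f = 64/Re with Re = ρVD/μ, so Darcy-Weisbach reduces to ΔP = 32μLV/D². Solving for V: V = ΔP·D²/(32μL) = 5.12e+05·(0.135)²/(32·0.469·186) = 3.343 m/s.
Check: Re = ρVD/μ = 1260·3.343·0.135/0.469 = 1212 < 2300, so the laminar assumption holds.
Q = V·A = 3.343·(π/4·0.135²) = 0.04785 m³/s = 47.8 L/s.

Q ≈ 47.8 L/s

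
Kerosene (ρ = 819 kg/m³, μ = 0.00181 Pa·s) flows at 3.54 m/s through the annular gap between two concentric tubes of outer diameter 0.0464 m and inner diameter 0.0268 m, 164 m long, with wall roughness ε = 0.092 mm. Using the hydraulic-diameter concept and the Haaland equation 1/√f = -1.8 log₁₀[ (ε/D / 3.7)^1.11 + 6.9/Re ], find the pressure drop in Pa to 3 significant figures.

Hydraulic diameter D_h = 4A/P = D_o - D_i = 0.0464 - 0.0268 = 0.0196 m.
Re = ρVD_h/μ = 819·3.54·0.0196/0.00181 = 3.14e+04.
ε/D_h = 9.2e-05/0.0196 = 0.00469; Haaland gives 1/√f = -1.8 log₁₀[0.000609+0.00022] = 5.547, so f = 0.0325.
ΔP = f(L/D_h)(ρV²/2) = 0.0325·164/0.0196·5132 = 1.396e+06 Pa.

ΔP ≈ 1.40×10^6 Pa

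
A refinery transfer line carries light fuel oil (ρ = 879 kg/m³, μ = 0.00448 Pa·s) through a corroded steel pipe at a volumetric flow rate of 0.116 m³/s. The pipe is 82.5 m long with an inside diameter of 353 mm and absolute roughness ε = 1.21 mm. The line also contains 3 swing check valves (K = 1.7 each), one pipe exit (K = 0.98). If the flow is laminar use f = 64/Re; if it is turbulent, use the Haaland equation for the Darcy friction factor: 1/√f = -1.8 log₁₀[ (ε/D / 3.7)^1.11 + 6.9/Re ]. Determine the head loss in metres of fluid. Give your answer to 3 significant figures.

h_f ≈ 0.913 m

Cross-sectional area A = πD²/4 = π(0.353)²/4 = 0.09787 m²; mean velocity V = Q/A = 0.116/0.09787 = 1.185 m/s.
Reynolds number Re = ρVD/μ = 879 · 1.185 · 0.353 / 0.00448 = 8.209e+04.
Re > 4000 → turbulent. Relative roughness ε/D = 0.00121/0.353 = 0.00343. Haaland: 1/√f = -1.8 log₁₀[(0.00343/3.7)^1.11 + 6.9/8.209e+04] = -1.8 log₁₀[0.00043 + 8.41e-05] = 5.921, so f = 0.02853.
Total minor-loss coefficient ΣK = 3·1.7 + 1·0.98 = 6.08.
ΔP = [f·L/D + ΣK]·(ρV²/2) = [0.02853·82.5/0.353 + 6.08]·(879·1.185²/2) = [6.667 + 6.08]·617.4 = 7871 Pa.
Head loss h_f = ΔP/(ρg) = 7871/(879·9.81) = 0.913 m.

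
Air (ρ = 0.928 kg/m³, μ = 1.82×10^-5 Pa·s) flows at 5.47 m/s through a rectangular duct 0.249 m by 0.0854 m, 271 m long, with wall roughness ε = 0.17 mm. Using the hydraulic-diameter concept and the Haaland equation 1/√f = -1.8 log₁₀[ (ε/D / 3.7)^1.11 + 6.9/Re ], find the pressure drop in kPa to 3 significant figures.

ΔP ≈ 0.762 kPa

Hydraulic diameter D_h = 4A/P = 4·(0.249·0.0854)/(2·(0.249+0.0854)) = 0.08506/0.6688 = 0.1272 m.
Re = ρVD_h/μ = 0.928·5.47·0.1272/1.82e-05 = 3.547e+04.
ε/D_h = 0.00017/0.1272 = 0.00134; Haaland gives 1/√f = -1.8 log₁₀[0.000151+0.000195] = 6.231, so f = 0.02576.
ΔP = f(L/D_h)(ρV²/2) = 0.02576·271/0.1272·13.88 = 762.1 Pa.
ΔP = 0.762 kPa.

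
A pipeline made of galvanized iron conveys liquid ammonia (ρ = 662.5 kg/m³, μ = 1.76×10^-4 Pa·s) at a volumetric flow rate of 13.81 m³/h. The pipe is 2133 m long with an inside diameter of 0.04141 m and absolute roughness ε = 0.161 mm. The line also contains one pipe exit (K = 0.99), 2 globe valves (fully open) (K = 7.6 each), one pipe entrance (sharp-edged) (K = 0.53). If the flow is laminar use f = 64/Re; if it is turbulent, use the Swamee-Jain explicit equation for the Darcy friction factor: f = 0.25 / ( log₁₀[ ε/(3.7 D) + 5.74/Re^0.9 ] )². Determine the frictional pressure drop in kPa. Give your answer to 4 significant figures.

ΔP ≈ 3997 kPa

Q = 13.81 m³/h = 13.81/3600 = 0.003836 m³/s.
Cross-sectional area A = πD²/4 = π(0.04141)²/4 = 0.001347 m²; mean velocity V = Q/A = 0.003836/0.001347 = 2.848 m/s.
Reynolds number Re = ρVD/μ = 662.5 · 2.848 · 0.04141 / 0.000176 = 4.44e+05.
Re > 4000 → turbulent. Relative roughness ε/D = 0.000161/0.04141 = 0.00389. Swamee-Jain: f = 0.25/(log₁₀[0.00389/3.7 + 5.74/4.44e+05^0.9])² = 0.25/(log₁₀[0.00105 + 4.75e-05])² = 0.25/(-2.959)² = 0.02855.
Total minor-loss coefficient ΣK = 1·0.99 + 2·7.6 + 1·0.53 = 16.7.
ΔP = [f·L/D + ΣK]·(ρV²/2) = [0.02855·2133/0.04141 + 16.7]·(662.5·2.848²/2) = [1470 + 16.7]·2687 = 3.997e+06 Pa.
ΔP = 3.997e+06 Pa = 3997 kPa.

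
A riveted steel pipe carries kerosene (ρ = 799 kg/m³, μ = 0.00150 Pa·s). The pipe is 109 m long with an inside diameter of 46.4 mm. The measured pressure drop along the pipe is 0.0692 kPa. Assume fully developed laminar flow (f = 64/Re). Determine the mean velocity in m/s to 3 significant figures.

V ≈ 0.0285 m/s

For laminar flow, f = 64/Re with Re = ρVD/μ, so Darcy-Weisbach reduces to ΔP = 32μLV/D². Solving for V: V = ΔP·D²/(32μL) = 69.2·(0.0464)²/(32·0.0015·109) = 0.02848 m/s.
Check: Re = ρVD/μ = 799·0.02848·0.0464/0.0015 = 703.8 < 2300, so the laminar assumption holds.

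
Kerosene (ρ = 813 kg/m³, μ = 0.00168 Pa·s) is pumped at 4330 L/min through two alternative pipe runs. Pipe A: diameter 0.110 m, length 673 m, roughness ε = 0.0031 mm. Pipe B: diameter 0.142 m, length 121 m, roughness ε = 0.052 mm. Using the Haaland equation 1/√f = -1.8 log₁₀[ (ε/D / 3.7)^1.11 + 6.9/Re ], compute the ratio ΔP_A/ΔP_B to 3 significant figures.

Pipe A: V = Q/A = 0.07217/0.009503 = 7.594 m/s; Re = 4.042e+05; ε/D = 2.82e-05; Haaland → f = 0.01387; ΔP_A = f(L/D)(ρV²/2) = 1.989e+06 Pa.
Pipe B: V = Q/A = 0.07217/0.01584 = 4.557 m/s; Re = 3.131e+05; ε/D = 0.000366; Haaland → f = 0.01719; ΔP_B = f(L/D)(ρV²/2) = 1.237e+05 Pa.
ΔP_A/ΔP_B = 1.989e+06/1.237e+05 = 16.1.

ΔP_A/ΔP_B ≈ 16.1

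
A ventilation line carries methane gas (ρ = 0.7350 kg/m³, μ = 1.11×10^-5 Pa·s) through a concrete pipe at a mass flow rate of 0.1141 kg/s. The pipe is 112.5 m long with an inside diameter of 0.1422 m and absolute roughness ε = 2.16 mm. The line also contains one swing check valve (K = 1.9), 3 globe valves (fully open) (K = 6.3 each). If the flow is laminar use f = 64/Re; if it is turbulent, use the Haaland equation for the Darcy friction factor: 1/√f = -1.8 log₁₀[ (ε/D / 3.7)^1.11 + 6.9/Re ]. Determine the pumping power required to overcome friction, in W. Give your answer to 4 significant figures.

P ≈ 305.1 W

A = πD²/4 = π(0.1422)²/4 = 0.01588 m²; mean velocity V = ṁ/(ρA) = 0.1141/(0.735 · 0.01588) = 9.775 m/s.
Reynolds number Re = ρVD/μ = 0.735 · 9.775 · 0.1422 / 1.11e-05 = 9.204e+04.
Re > 4000 → turbulent. Relative roughness ε/D = 0.00216/0.1422 = 0.0152. Haaland: 1/√f = -1.8 log₁₀[(0.0152/3.7)^1.11 + 6.9/9.204e+04] = -1.8 log₁₀[0.00224 + 7.5e-05] = 4.743, so f = 0.04446.
Total minor-loss coefficient ΣK = 1·1.9 + 3·6.3 = 20.8.
ΔP = [f·L/D + ΣK]·(ρV²/2) = [0.04446·112.5/0.1422 + 20.8]·(0.735·9.775²/2) = [35.17 + 20.8]·35.11 = 1965 Pa.
Q = ṁ/ρ = 0.1141/0.735 = 0.1552 m³/s.
Pumping power P = QΔP = 0.1552·1965 = 305.09 W = 305.1 W.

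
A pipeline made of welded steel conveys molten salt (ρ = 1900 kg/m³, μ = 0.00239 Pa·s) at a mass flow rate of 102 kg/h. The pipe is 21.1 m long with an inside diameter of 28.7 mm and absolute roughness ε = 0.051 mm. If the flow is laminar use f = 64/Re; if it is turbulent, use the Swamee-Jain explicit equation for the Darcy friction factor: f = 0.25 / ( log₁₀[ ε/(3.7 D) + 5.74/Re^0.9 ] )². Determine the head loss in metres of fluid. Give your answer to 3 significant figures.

h_f ≈ 0.00242 m

ṁ = 102 kg/h = 102/3600 = 0.02833 kg/s.
A = πD²/4 = π(0.0287)²/4 = 0.0006469 m²; mean velocity V = ṁ/(ρA) = 0.02833/(1900 · 0.0006469) = 0.02305 m/s.
Reynolds number Re = ρVD/μ = 1900 · 0.02305 · 0.0287 / 0.00239 = 525.9.
Re < 2300 → laminar flow, so f = 64/Re = 64/525.9 = 0.1217 (the turbulent correlation is not needed).
Darcy-Weisbach: ΔP = f(L/D)(ρV²/2) = 0.1217·(21.1/0.0287)·(1900·0.02305²/2) = 0.1217·735.2·0.5048 = 45.16 Pa.
Head loss h_f = ΔP/(ρg) = 45.16/(1900·9.81) = 0.00242 m.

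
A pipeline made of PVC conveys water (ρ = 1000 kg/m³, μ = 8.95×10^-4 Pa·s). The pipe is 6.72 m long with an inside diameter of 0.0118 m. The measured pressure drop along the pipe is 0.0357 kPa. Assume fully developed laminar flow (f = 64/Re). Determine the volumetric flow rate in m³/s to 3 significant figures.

For laminar flow, f = 64/Re with Re = ρVD/μ, so Darcy-Weisbach reduces to ΔP = 32μLV/D². Solving for V: V = ΔP·D²/(32μL) = 35.7·(0.0118)²/(32·0.000895·6.72) = 0.02583 m/s.
Check: Re = ρVD/μ = 1000·0.02583·0.0118/0.000895 = 340.5 < 2300, so the laminar assumption holds.
Q = V·A = 0.02583·(π/4·0.0118²) = 2.825e-06 m³/s = 2.82×10^-6 m³/s.

Q ≈ 2.82×10^-6 m³/s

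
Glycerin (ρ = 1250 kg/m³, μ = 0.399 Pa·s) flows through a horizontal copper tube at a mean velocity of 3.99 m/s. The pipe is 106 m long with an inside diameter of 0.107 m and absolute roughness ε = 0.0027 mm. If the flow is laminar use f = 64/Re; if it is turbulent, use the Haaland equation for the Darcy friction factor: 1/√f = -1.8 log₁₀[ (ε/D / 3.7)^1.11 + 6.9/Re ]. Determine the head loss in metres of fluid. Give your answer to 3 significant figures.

h_f ≈ 38.5 m

Reynolds number Re = ρVD/μ = 1250 · 3.99 · 0.107 / 0.399 = 1338.
Re < 2300 → laminar flow, so f = 64/Re = 64/1338 = 0.04785 (the turbulent correlation is not needed).
Darcy-Weisbach: ΔP = f(L/D)(ρV²/2) = 0.04785·(106/0.107)·(1250·3.99²/2) = 0.04785·990.7·9950 = 4.717e+05 Pa.
Head loss h_f = ΔP/(ρg) = 4.717e+05/(1250·9.81) = 38.5 m.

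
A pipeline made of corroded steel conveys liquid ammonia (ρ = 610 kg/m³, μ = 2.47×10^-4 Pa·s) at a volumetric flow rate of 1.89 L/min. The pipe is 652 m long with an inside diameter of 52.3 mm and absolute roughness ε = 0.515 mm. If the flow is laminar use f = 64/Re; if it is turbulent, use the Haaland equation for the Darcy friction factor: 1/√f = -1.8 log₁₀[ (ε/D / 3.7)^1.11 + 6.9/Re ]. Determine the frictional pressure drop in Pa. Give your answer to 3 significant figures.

ΔP ≈ 27.6 Pa

Q = 1.89 L/min = 1.89/60000 = 3.15e-05 m³/s.
Cross-sectional area A = πD²/4 = π(0.0523)²/4 = 0.002148 m²; mean velocity V = Q/A = 3.15e-05/0.002148 = 0.01466 m/s.
Reynolds number Re = ρVD/μ = 610 · 0.01466 · 0.0523 / 0.000247 = 1894.
Re < 2300 → laminar flow, so f = 64/Re = 64/1894 = 0.03379 (the turbulent correlation is not needed).
Darcy-Weisbach: ΔP = f(L/D)(ρV²/2) = 0.03379·(652/0.0523)·(610·0.01466²/2) = 0.03379·1.247e+04·0.06557 = 27.63 Pa.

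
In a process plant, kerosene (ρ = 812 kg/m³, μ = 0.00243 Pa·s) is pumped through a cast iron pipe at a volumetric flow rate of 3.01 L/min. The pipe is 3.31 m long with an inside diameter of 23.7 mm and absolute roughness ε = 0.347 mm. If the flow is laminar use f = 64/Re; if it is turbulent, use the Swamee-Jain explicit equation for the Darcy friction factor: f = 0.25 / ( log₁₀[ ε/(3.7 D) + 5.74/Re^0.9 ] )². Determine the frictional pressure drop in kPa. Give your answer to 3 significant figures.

ΔP ≈ 0.0521 kPa

Q = 3.01 L/min = 3.01/60000 = 5.017e-05 m³/s.
Cross-sectional area A = πD²/4 = π(0.0237)²/4 = 0.0004412 m²; mean velocity V = Q/A = 5.017e-05/0.0004412 = 0.1137 m/s.
Reynolds number Re = ρVD/μ = 812 · 0.1137 · 0.0237 / 0.00243 = 900.6.
Re < 2300 → laminar flow, so f = 64/Re = 64/900.6 = 0.07106 (the turbulent correlation is not needed).
Darcy-Weisbach: ΔP = f(L/D)(ρV²/2) = 0.07106·(3.31/0.0237)·(812·0.1137²/2) = 0.07106·139.7·5.25 = 52.11 Pa.
ΔP = 52.11 Pa = 0.0521 kPa.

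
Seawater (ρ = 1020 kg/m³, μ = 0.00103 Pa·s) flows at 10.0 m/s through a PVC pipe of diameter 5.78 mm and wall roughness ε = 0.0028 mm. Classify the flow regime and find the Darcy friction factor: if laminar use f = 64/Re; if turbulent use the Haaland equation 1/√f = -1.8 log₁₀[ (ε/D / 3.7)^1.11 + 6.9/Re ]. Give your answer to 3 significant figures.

f ≈ 0.0217

Re = ρVD/μ = 1020·10·0.00578/0.00103 = 5.724e+04.
Re > 4000 → turbulent. ε/D = 2.8e-06/0.00578 = 0.000484; Haaland: 1/√f = -1.8 log₁₀[4.9e-05 + 0.000121] = 6.787, so f = 0.02171.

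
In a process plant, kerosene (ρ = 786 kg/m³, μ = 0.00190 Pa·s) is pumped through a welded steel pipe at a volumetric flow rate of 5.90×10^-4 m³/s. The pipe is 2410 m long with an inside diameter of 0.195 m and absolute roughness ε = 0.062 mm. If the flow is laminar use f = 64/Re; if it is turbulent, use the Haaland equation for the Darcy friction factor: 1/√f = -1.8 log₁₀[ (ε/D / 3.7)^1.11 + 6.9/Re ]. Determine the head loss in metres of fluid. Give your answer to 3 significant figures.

h_f ≈ 0.00987 m

Cross-sectional area A = πD²/4 = π(0.195)²/4 = 0.02986 m²; mean velocity V = Q/A = 0.00059/0.02986 = 0.01976 m/s.
Reynolds number Re = ρVD/μ = 786 · 0.01976 · 0.195 / 0.0019 = 1594.
Re < 2300 → laminar flow, so f = 64/Re = 64/1594 = 0.04016 (the turbulent correlation is not needed).
Darcy-Weisbach: ΔP = f(L/D)(ρV²/2) = 0.04016·(2410/0.195)·(786·0.01976²/2) = 0.04016·1.236e+04·0.1534 = 76.13 Pa.
Head loss h_f = ΔP/(ρg) = 76.13/(786·9.81) = 0.00987 m.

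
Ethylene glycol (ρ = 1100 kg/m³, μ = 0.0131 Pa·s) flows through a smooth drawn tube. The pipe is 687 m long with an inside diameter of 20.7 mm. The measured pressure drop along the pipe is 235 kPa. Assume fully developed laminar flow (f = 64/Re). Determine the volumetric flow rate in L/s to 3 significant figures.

Q ≈ 0.118 L/s

For laminar flow, f = 64/Re with Re = ρVD/μ, so Darcy-Weisbach reduces to ΔP = 32μLV/D². Solving for V: V = ΔP·D²/(32μL) = 2.35e+05·(0.0207)²/(32·0.0131·687) = 0.3496 m/s.
Check: Re = ρVD/μ = 1100·0.3496·0.0207/0.0131 = 607.7 < 2300, so the laminar assumption holds.
Q = V·A = 0.3496·(π/4·0.0207²) = 0.0001177 m³/s = 0.118 L/s.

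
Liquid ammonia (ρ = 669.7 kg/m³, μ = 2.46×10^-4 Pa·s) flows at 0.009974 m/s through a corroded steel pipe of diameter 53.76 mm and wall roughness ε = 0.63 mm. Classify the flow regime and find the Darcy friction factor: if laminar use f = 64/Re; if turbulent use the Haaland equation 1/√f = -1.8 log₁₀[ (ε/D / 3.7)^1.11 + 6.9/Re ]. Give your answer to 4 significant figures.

Re = ρVD/μ = 669.7·0.009974·0.05376/0.000246 = 1460.
Re < 2300 → laminar, so f = 64/Re = 0.04384 (roughness is irrelevant in laminar flow).

f ≈ 0.04384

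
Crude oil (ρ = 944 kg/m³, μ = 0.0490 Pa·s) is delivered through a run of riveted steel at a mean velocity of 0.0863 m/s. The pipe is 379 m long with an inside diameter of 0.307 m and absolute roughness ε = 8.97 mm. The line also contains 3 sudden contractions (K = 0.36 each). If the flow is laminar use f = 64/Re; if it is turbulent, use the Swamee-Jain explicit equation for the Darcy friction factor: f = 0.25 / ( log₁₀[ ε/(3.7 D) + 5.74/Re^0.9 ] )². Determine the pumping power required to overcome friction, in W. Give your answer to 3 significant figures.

Reynolds number Re = ρVD/μ = 944 · 0.0863 · 0.307 / 0.049 = 510.4.
Re < 2300 → laminar flow, so f = 64/Re = 64/510.4 = 0.1254 (the turbulent correlation is not needed).
Total minor-loss coefficient ΣK = 3·0.36 = 1.08.
ΔP = [f·L/D + ΣK]·(ρV²/2) = [0.1254·379/0.307 + 1.08]·(944·0.0863²/2) = [154.8 + 1.08]·3.515 = 547.9 Pa.
Q = V·A = 0.0863·0.07402 = 0.006388 m³/s.
Pumping power P = QΔP = 0.006388·547.9 = 3.500 W = 3.50 W.

P ≈ 3.50 W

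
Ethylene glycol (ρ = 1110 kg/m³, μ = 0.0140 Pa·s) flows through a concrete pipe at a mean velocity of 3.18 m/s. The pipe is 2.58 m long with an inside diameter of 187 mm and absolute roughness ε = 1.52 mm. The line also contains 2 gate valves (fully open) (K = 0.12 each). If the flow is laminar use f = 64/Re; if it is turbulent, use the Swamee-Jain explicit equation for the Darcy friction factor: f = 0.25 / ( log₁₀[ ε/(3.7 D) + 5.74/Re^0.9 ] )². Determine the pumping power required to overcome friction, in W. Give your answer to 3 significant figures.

P ≈ 369 W

Reynolds number Re = ρVD/μ = 1110 · 3.18 · 0.187 / 0.014 = 4.715e+04.
Re > 4000 → turbulent. Relative roughness ε/D = 0.00152/0.187 = 0.00813. Swamee-Jain: f = 0.25/(log₁₀[0.00813/3.7 + 5.74/4.715e+04^0.9])² = 0.25/(log₁₀[0.0022 + 0.000357])² = 0.25/(-2.593)² = 0.03719.
Total minor-loss coefficient ΣK = 2·0.12 = 0.24.
ΔP = [f·L/D + ΣK]·(ρV²/2) = [0.03719·2.58/0.187 + 0.24]·(1110·3.18²/2) = [0.5131 + 0.24]·5612 = 4227 Pa.
Q = V·A = 3.18·0.02746 = 0.08734 m³/s.
Pumping power P = QΔP = 0.08734·4227 = 369.1 W = 369 W.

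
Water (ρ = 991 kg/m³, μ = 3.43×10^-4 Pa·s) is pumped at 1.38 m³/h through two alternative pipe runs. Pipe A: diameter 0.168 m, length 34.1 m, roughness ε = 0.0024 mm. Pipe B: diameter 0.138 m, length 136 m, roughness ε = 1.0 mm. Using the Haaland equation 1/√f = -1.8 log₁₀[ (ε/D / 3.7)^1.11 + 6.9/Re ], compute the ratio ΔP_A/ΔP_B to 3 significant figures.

ΔP_A/ΔP_B ≈ 0.0761

Pipe A: V = Q/A = 0.0003833/0.02217 = 0.01729 m/s; Re = 8394; ε/D = 1.43e-05; Haaland → f = 0.03244; ΔP_A = f(L/D)(ρV²/2) = 0.9756 Pa.
Pipe B: V = Q/A = 0.0003833/0.01496 = 0.02563 m/s; Re = 1.022e+04; ε/D = 0.00725; Haaland → f = 0.03995; ΔP_B = f(L/D)(ρV²/2) = 12.81 Pa.
ΔP_A/ΔP_B = 0.9756/12.81 = 0.0761.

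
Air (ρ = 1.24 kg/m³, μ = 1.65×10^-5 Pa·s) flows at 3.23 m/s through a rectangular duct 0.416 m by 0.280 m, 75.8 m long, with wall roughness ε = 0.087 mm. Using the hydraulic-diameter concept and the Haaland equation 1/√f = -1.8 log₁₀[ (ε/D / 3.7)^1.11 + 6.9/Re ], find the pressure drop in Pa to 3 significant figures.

Hydraulic diameter D_h = 4A/P = 4·(0.416·0.28)/(2·(0.416+0.28)) = 0.4659/1.392 = 0.3347 m.
Re = ρVD_h/μ = 1.24·3.23·0.3347/1.65e-05 = 8.125e+04.
ε/D_h = 8.7e-05/0.3347 = 0.00026; Haaland gives 1/√f = -1.8 log₁₀[2.45e-05+8.49e-05] = 7.129, so f = 0.01967.
ΔP = f(L/D_h)(ρV²/2) = 0.01967·75.8/0.3347·6.468 = 28.82 Pa.

ΔP ≈ 28.8 Pa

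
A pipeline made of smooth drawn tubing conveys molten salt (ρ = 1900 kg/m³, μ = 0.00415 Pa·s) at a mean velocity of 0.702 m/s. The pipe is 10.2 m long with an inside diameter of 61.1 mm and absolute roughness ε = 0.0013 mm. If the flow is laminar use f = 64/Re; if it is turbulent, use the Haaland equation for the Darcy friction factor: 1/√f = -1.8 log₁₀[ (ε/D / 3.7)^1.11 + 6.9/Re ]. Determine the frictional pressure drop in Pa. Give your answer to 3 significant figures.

Reynolds number Re = ρVD/μ = 1900 · 0.702 · 0.0611 / 0.00415 = 1.964e+04.
Re > 4000 → turbulent. Relative roughness ε/D = 1.3e-06/0.0611 = 2.13e-05. Haaland: 1/√f = -1.8 log₁₀[(2.13e-05/3.7)^1.11 + 6.9/1.964e+04] = -1.8 log₁₀[1.52e-06 + 0.000351] = 6.214, so f = 0.0259.
Darcy-Weisbach: ΔP = f(L/D)(ρV²/2) = 0.0259·(10.2/0.0611)·(1900·0.702²/2) = 0.0259·166.9·468.2 = 2024 Pa.

ΔP ≈ 2020 Pa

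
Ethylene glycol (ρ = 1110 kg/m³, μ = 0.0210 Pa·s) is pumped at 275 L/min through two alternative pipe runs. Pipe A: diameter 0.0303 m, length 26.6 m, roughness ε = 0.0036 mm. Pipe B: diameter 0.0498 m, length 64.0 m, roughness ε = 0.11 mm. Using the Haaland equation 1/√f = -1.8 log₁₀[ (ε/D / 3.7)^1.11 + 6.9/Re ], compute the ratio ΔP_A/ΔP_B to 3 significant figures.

Pipe A: V = Q/A = 0.004583/0.0007211 = 6.356 m/s; Re = 1.018e+04; ε/D = 0.000119; Haaland → f = 0.03086; ΔP_A = f(L/D)(ρV²/2) = 6.075e+05 Pa.
Pipe B: V = Q/A = 0.004583/0.001948 = 2.353 m/s; Re = 6194; ε/D = 0.00221; Haaland → f = 0.03771; ΔP_B = f(L/D)(ρV²/2) = 1.489e+05 Pa.
ΔP_A/ΔP_B = 6.075e+05/1.489e+05 = 4.08.

ΔP_A/ΔP_B ≈ 4.08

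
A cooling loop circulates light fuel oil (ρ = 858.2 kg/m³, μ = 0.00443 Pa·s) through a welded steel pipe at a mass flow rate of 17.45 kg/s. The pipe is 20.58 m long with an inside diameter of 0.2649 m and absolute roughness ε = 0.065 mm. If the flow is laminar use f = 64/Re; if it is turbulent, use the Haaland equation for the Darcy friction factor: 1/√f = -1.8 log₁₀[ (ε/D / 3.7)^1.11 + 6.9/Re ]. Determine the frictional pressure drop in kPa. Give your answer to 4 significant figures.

A = πD²/4 = π(0.2649)²/4 = 0.05511 m²; mean velocity V = ṁ/(ρA) = 17.45/(858.2 · 0.05511) = 0.3689 m/s.
Reynolds number Re = ρVD/μ = 858.2 · 0.3689 · 0.2649 / 0.00443 = 1.893e+04.
Re > 4000 → turbulent. Relative roughness ε/D = 6.5e-05/0.2649 = 0.000245. Haaland: 1/√f = -1.8 log₁₀[(0.000245/3.7)^1.11 + 6.9/1.893e+04] = -1.8 log₁₀[2.3e-05 + 0.000364] = 6.141, so f = 0.02652.
Darcy-Weisbach: ΔP = f(L/D)(ρV²/2) = 0.02652·(20.58/0.2649)·(858.2·0.3689²/2) = 0.02652·77.69·58.41 = 120.3 Pa.
ΔP = 120.3 Pa = 0.1203 kPa.

ΔP ≈ 0.1203 kPa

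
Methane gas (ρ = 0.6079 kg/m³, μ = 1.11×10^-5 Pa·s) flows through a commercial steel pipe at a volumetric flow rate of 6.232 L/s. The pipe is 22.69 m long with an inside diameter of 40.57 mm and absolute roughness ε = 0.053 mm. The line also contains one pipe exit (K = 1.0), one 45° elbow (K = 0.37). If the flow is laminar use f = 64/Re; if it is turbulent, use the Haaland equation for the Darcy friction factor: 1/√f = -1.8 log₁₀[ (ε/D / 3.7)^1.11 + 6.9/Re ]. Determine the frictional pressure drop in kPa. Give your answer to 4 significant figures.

ΔP ≈ 0.1364 kPa

Q = 6.232 L/s = 6.232/1000 = 0.006232 m³/s.
Cross-sectional area A = πD²/4 = π(0.04057)²/4 = 0.001293 m²; mean velocity V = Q/A = 0.006232/0.001293 = 4.821 m/s.
Reynolds number Re = ρVD/μ = 0.6079 · 4.821 · 0.04057 / 1.11e-05 = 1.071e+04.
Re > 4000 → turbulent. Relative roughness ε/D = 5.3e-05/0.04057 = 0.00131. Haaland: 1/√f = -1.8 log₁₀[(0.00131/3.7)^1.11 + 6.9/1.071e+04] = -1.8 log₁₀[0.000147 + 0.000644] = 5.583, so f = 0.03208.
Total minor-loss coefficient ΣK = 1·1 + 1·0.37 = 1.37.
ΔP = [f·L/D + ΣK]·(ρV²/2) = [0.03208·22.69/0.04057 + 1.37]·(0.6079·4.821²/2) = [17.94 + 1.37]·7.064 = 136.4 Pa.
ΔP = 136.4 Pa = 0.1364 kPa.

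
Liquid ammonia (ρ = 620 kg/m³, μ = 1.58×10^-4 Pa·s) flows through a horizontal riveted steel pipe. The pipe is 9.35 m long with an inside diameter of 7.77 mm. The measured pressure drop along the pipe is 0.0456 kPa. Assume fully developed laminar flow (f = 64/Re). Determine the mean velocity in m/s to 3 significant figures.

V ≈ 0.0582 m/s

For laminar flow, f = 64/Re with Re = ρVD/μ, so Darcy-Weisbach reduces to ΔP = 32μLV/D². Solving for V: V = ΔP·D²/(32μL) = 45.6·(0.00777)²/(32·0.000158·9.35) = 0.05824 m/s.
Check: Re = ρVD/μ = 620·0.05824·0.00777/0.000158 = 1776 < 2300, so the laminar assumption holds.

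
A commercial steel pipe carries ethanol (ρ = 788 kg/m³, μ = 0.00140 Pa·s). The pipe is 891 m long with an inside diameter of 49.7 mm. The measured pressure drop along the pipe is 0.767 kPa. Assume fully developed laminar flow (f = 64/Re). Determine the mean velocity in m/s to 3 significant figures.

For laminar flow, f = 64/Re with Re = ρVD/μ, so Darcy-Weisbach reduces to ΔP = 32μLV/D². Solving for V: V = ΔP·D²/(32μL) = 767·(0.0497)²/(32·0.0014·891) = 0.04746 m/s.
Check: Re = ρVD/μ = 788·0.04746·0.0497/0.0014 = 1328 < 2300, so the laminar assumption holds.

V ≈ 0.0475 m/s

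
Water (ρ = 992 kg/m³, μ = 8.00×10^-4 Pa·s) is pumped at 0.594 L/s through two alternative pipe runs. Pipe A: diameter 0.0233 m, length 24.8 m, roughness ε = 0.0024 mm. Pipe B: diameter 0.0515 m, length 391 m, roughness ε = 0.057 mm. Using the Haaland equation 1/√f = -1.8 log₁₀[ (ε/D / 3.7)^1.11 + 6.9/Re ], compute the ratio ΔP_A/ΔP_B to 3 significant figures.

ΔP_A/ΔP_B ≈ 2.60

Pipe A: V = Q/A = 0.000594/0.0004264 = 1.393 m/s; Re = 4.025e+04; ε/D = 0.000103; Haaland → f = 0.02202; ΔP_A = f(L/D)(ρV²/2) = 2.256e+04 Pa.
Pipe B: V = Q/A = 0.000594/0.002083 = 0.2852 m/s; Re = 1.821e+04; ε/D = 0.00111; Haaland → f = 0.02835; ΔP_B = f(L/D)(ρV²/2) = 8680 Pa.
ΔP_A/ΔP_B = 2.256e+04/8680 = 2.60.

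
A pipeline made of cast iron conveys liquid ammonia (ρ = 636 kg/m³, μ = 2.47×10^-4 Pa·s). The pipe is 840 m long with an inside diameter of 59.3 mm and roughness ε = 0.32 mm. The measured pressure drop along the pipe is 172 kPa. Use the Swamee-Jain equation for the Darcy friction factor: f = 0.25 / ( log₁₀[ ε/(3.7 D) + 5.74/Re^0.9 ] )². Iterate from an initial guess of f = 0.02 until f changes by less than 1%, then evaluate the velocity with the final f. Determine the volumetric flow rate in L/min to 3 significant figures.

Rearranging Darcy-Weisbach: V = √(2·ΔP·D/(f·L·ρ)). With ε/D = 0.00032/0.0593 = 0.0054, iterate starting from f = 0.02:
  f = 0.02 → V = √(2·1.72e+05·0.0593/(0.02·840·636)) = 1.382 m/s; Re = ρVD/μ = 2.11e+05; f → 0.03168
  f = 0.03168 → V = 1.098 m/s; Re = 1.676e+05; f → 0.03181
Converged (Δf/f < 1%). With the final f = 0.03181: V = √(2·1.72e+05·0.0593/(0.03181·840·636)) = 1.096 m/s.
Q = V·A = 1.096·(π/4·0.0593²) = 0.003026 m³/s = 182 L/min.

Q ≈ 182 L/min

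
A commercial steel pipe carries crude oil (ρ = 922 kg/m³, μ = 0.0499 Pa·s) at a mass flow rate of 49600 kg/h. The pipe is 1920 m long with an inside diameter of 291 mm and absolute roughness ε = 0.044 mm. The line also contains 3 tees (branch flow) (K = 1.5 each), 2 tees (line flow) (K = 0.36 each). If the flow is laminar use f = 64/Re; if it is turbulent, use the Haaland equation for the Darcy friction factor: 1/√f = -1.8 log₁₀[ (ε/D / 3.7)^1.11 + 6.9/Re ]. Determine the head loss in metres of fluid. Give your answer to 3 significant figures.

h_f ≈ 0.913 m

ṁ = 49600 kg/h = 49600/3600 = 13.78 kg/s.
A = πD²/4 = π(0.291)²/4 = 0.06651 m²; mean velocity V = ṁ/(ρA) = 13.78/(922 · 0.06651) = 0.2247 m/s.
Reynolds number Re = ρVD/μ = 922 · 0.2247 · 0.291 / 0.0499 = 1208.
Re < 2300 → laminar flow, so f = 64/Re = 64/1208 = 0.05298 (the turbulent correlation is not needed).
Total minor-loss coefficient ΣK = 3·1.5 + 2·0.36 = 5.22.
ΔP = [f·L/D + ΣK]·(ρV²/2) = [0.05298·1920/0.291 + 5.22]·(922·0.2247²/2) = [349.5 + 5.22]·23.27 = 8256 Pa.
Head loss h_f = ΔP/(ρg) = 8256/(922·9.81) = 0.913 m.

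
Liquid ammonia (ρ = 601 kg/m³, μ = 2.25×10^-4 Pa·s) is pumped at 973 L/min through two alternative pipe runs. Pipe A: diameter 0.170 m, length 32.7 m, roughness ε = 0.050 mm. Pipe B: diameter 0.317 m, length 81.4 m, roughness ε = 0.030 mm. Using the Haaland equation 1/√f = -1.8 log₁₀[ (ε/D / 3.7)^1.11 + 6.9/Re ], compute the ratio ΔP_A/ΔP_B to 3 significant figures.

ΔP_A/ΔP_B ≈ 9.12

Pipe A: V = Q/A = 0.01622/0.0227 = 0.7145 m/s; Re = 3.244e+05; ε/D = 0.000294; Haaland → f = 0.01664; ΔP_A = f(L/D)(ρV²/2) = 491.1 Pa.
Pipe B: V = Q/A = 0.01622/0.07892 = 0.2055 m/s; Re = 1.74e+05; ε/D = 9.46e-05; Haaland → f = 0.01652; ΔP_B = f(L/D)(ρV²/2) = 53.83 Pa.
ΔP_A/ΔP_B = 491.1/53.83 = 9.12.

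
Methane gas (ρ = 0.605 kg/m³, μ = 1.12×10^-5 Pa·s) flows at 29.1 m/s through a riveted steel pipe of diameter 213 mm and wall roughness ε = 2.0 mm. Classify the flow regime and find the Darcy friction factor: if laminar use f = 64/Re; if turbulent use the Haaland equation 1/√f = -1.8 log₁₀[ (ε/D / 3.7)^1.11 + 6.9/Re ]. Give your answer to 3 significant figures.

Re = ρVD/μ = 0.605·29.1·0.213/1.12e-05 = 3.348e+05.
Re > 4000 → turbulent. ε/D = 0.002/0.213 = 0.00939; Haaland: 1/√f = -1.8 log₁₀[0.00132 + 2.06e-05] = 5.174, so f = 0.03736.

f ≈ 0.0374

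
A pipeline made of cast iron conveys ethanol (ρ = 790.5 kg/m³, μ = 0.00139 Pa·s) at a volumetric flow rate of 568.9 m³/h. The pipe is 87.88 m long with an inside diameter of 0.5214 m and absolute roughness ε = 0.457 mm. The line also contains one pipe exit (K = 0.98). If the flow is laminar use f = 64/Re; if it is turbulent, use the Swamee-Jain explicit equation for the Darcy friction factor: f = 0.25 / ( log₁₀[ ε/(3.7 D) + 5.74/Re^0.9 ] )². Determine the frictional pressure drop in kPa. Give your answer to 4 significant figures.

Q = 568.9 m³/h = 568.9/3600 = 0.158 m³/s.
Cross-sectional area A = πD²/4 = π(0.5214)²/4 = 0.2135 m²; mean velocity V = Q/A = 0.158/0.2135 = 0.7401 m/s.
Reynolds number Re = ρVD/μ = 790.5 · 0.7401 · 0.5214 / 0.00139 = 2.195e+05.
Re > 4000 → turbulent. Relative roughness ε/D = 0.000457/0.5214 = 0.000876. Swamee-Jain: f = 0.25/(log₁₀[0.000876/3.7 + 5.74/2.195e+05^0.9])² = 0.25/(log₁₀[0.000237 + 8.95e-05])² = 0.25/(-3.486)² = 0.02057.
Total minor-loss coefficient ΣK = 1·0.98 = 0.98.
ΔP = [f·L/D + ΣK]·(ρV²/2) = [0.02057·87.88/0.5214 + 0.98]·(790.5·0.7401²/2) = [3.467 + 0.98]·216.5 = 962.8 Pa.
ΔP = 962.8 Pa = 0.9628 kPa.

ΔP ≈ 0.9628 kPa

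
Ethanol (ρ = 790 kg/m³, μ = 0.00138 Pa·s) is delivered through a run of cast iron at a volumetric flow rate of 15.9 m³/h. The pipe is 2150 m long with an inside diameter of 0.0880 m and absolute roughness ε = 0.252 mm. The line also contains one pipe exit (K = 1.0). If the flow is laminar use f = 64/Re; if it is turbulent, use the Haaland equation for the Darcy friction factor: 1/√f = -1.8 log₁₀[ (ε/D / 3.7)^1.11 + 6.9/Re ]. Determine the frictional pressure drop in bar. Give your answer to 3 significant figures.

Q = 15.9 m³/h = 15.9/3600 = 0.004417 m³/s.
Cross-sectional area A = πD²/4 = π(0.088)²/4 = 0.006082 m²; mean velocity V = Q/A = 0.004417/0.006082 = 0.7262 m/s.
Reynolds number Re = ρVD/μ = 790 · 0.7262 · 0.088 / 0.00138 = 3.658e+04.
Re > 4000 → turbulent. Relative roughness ε/D = 0.000252/0.088 = 0.00286. Haaland: 1/√f = -1.8 log₁₀[(0.00286/3.7)^1.11 + 6.9/3.658e+04] = -1.8 log₁₀[0.000352 + 0.000189] = 5.881, so f = 0.02891.
Total minor-loss coefficient ΣK = 1·1 = 1.
ΔP = [f·L/D + ΣK]·(ρV²/2) = [0.02891·2150/0.088 + 1]·(790·0.7262²/2) = [706.4 + 1]·208.3 = 1.474e+05 Pa.
ΔP = 1.474e+05 Pa = 1.47 bar.

ΔP ≈ 1.47 bar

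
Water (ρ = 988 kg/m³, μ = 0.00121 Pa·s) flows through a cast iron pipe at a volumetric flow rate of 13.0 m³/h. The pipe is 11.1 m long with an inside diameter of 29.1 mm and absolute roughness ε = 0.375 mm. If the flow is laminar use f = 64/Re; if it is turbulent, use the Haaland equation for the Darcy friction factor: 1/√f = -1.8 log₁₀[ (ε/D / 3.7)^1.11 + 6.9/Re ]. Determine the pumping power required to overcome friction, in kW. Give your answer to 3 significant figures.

Q = 13.0 m³/h = 13.0/3600 = 0.003611 m³/s.
Cross-sectional area A = πD²/4 = π(0.0291)²/4 = 0.0006651 m²; mean velocity V = Q/A = 0.003611/0.0006651 = 5.43 m/s.
Reynolds number Re = ρVD/μ = 988 · 5.43 · 0.0291 / 0.00121 = 1.29e+05.
Re > 4000 → turbulent. Relative roughness ε/D = 0.000375/0.0291 = 0.0129. Haaland: 1/√f = -1.8 log₁₀[(0.0129/3.7)^1.11 + 6.9/1.29e+05] = -1.8 log₁₀[0.00187 + 5.35e-05] = 4.889, so f = 0.04183.
Darcy-Weisbach: ΔP = f(L/D)(ρV²/2) = 0.04183·(11.1/0.0291)·(988·5.43²/2) = 0.04183·381.4·1.456e+04 = 2.324e+05 Pa.
Pumping power P = QΔP = 0.003611·2.324e+05 = 839.2 W = 0.839 kW.

P ≈ 0.839 kW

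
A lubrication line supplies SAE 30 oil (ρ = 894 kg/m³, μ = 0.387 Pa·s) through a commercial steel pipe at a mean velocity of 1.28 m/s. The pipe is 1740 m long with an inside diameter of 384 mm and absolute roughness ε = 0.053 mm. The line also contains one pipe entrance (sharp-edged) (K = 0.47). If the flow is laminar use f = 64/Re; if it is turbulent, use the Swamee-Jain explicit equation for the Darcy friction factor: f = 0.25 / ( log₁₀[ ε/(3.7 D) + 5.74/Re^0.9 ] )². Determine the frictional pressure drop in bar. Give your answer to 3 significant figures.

ΔP ≈ 1.87 bar

Reynolds number Re = ρVD/μ = 894 · 1.28 · 0.384 / 0.387 = 1135.
Re < 2300 → laminar flow, so f = 64/Re = 64/1135 = 0.05637 (the turbulent correlation is not needed).
Total minor-loss coefficient ΣK = 1·0.47 = 0.47.
ΔP = [f·L/D + ΣK]·(ρV²/2) = [0.05637·1740/0.384 + 0.47]·(894·1.28²/2) = [255.4 + 0.47]·732.4 = 1.874e+05 Pa.
ΔP = 1.874e+05 Pa = 1.87 bar.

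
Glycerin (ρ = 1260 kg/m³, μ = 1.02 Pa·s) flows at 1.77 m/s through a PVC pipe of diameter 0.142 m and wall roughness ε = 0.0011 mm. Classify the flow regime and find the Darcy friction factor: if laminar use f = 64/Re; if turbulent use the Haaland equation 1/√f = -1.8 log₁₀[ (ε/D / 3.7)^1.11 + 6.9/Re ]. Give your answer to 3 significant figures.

Re = ρVD/μ = 1260·1.77·0.142/1.02 = 310.5.
Re < 2300 → laminar, so f = 64/Re = 0.2061 (roughness is irrelevant in laminar flow).

f ≈ 0.206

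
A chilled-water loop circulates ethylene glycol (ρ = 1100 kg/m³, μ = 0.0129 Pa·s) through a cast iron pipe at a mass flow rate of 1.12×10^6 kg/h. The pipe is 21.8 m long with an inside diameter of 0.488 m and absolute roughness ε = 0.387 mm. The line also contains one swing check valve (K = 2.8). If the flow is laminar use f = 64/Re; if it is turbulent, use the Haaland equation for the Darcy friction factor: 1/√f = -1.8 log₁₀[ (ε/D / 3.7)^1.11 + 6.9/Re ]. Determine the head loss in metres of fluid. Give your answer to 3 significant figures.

ṁ = 1.12×10^6 kg/h = 1.12×10^6/3600 = 311.1 kg/s.
A = πD²/4 = π(0.488)²/4 = 0.187 m²; mean velocity V = ṁ/(ρA) = 311.1/(1100 · 0.187) = 1.512 m/s.
Reynolds number Re = ρVD/μ = 1100 · 1.512 · 0.488 / 0.0129 = 6.292e+04.
Re > 4000 → turbulent. Relative roughness ε/D = 0.000387/0.488 = 0.000793. Haaland: 1/√f = -1.8 log₁₀[(0.000793/3.7)^1.11 + 6.9/6.292e+04] = -1.8 log₁₀[8.46e-05 + 0.00011] = 6.681, so f = 0.0224.
Total minor-loss coefficient ΣK = 1·2.8 = 2.8.
ΔP = [f·L/D + ΣK]·(ρV²/2) = [0.0224·21.8/0.488 + 2.8]·(1100·1.512²/2) = [1.001 + 2.8]·1258 = 4780 Pa.
Head loss h_f = ΔP/(ρg) = 4780/(1100·9.81) = 0.443 m.

h_f ≈ 0.443 m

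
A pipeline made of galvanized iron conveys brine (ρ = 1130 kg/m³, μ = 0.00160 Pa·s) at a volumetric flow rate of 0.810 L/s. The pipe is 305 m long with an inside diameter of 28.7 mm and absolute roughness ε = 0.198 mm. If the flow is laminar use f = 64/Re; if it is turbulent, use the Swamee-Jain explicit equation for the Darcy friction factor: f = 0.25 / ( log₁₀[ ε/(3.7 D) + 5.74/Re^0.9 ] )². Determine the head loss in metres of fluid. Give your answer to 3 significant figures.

Q = 0.810 L/s = 0.810/1000 = 0.00081 m³/s.
Cross-sectional area A = πD²/4 = π(0.0287)²/4 = 0.0006469 m²; mean velocity V = Q/A = 0.00081/0.0006469 = 1.252 m/s.
Reynolds number Re = ρVD/μ = 1130 · 1.252 · 0.0287 / 0.0016 = 2.538e+04.
Re > 4000 → turbulent. Relative roughness ε/D = 0.000198/0.0287 = 0.0069. Swamee-Jain: f = 0.25/(log₁₀[0.0069/3.7 + 5.74/2.538e+04^0.9])² = 0.25/(log₁₀[0.00186 + 0.000624])² = 0.25/(-2.604)² = 0.03687.
Darcy-Weisbach: ΔP = f(L/D)(ρV²/2) = 0.03687·(305/0.0287)·(1130·1.252²/2) = 0.03687·1.063e+04·885.7 = 3.47e+05 Pa.
Head loss h_f = ΔP/(ρg) = 3.47e+05/(1130·9.81) = 31.3 m.

h_f ≈ 31.3 m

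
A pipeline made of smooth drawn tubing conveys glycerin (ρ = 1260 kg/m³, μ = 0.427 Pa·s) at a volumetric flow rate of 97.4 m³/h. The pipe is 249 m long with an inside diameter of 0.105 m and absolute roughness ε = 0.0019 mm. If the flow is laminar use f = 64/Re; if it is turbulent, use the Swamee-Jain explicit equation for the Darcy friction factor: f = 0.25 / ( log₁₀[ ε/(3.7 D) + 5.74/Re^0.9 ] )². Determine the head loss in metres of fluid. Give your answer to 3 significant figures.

Q = 97.4 m³/h = 97.4/3600 = 0.02706 m³/s.
Cross-sectional area A = πD²/4 = π(0.105)²/4 = 0.008659 m²; mean velocity V = Q/A = 0.02706/0.008659 = 3.125 m/s.
Reynolds number Re = ρVD/μ = 1260 · 3.125 · 0.105 / 0.427 = 968.1.
Re < 2300 → laminar flow, so f = 64/Re = 64/968.1 = 0.06611 (the turbulent correlation is not needed).
Darcy-Weisbach: ΔP = f(L/D)(ρV²/2) = 0.06611·(249/0.105)·(1260·3.125²/2) = 0.06611·2371·6151 = 9.642e+05 Pa.
Head loss h_f = ΔP/(ρg) = 9.642e+05/(1260·9.81) = 78.0 m.

h_f ≈ 78.0 m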